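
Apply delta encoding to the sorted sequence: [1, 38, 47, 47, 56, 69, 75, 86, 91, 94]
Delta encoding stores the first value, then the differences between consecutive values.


First value: 1
Deltas:
  38 - 1 = 37
  47 - 38 = 9
  47 - 47 = 0
  56 - 47 = 9
  69 - 56 = 13
  75 - 69 = 6
  86 - 75 = 11
  91 - 86 = 5
  94 - 91 = 3


Delta encoded: [1, 37, 9, 0, 9, 13, 6, 11, 5, 3]


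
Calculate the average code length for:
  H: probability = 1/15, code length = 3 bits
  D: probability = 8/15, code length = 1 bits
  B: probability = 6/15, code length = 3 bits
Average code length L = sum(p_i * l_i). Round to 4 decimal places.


Weighted contributions p_i * l_i:
  H: (1/15) * 3 = 3/15
  D: (8/15) * 1 = 8/15
  B: (6/15) * 3 = 18/15
Sum = (3 + 8 + 18)/15 = 29/15

L = 29/15 = 1.9333 bits/symbol


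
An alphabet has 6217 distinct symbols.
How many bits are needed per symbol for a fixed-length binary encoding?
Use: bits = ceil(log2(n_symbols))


log2(6217) = 12.602
Bracket: 2^12 = 4096 < 6217 <= 2^13 = 8192
So ceil(log2(6217)) = 13

bits = ceil(log2(6217)) = ceil(12.602) = 13 bits


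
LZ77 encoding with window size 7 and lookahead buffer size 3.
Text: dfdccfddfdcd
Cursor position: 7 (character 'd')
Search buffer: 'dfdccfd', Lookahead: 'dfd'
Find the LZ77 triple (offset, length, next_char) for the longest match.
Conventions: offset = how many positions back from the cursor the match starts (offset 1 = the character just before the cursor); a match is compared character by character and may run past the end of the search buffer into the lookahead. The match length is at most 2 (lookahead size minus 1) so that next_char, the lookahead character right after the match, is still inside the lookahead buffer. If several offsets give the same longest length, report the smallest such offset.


Try each offset into the search buffer:
  offset=1 (pos 6, char 'd'): match length 1
  offset=2 (pos 5, char 'f'): match length 0
  offset=3 (pos 4, char 'c'): match length 0
  offset=4 (pos 3, char 'c'): match length 0
  offset=5 (pos 2, char 'd'): match length 1
  offset=6 (pos 1, char 'f'): match length 0
  offset=7 (pos 0, char 'd'): match length 2
Longest match has length 2 at offset 7.
next_char = character at position 7 + 2 = 9 -> 'd'

Best match: offset=7, length=2 (matching 'df' starting at position 0)
LZ77 triple: (7, 2, 'd')


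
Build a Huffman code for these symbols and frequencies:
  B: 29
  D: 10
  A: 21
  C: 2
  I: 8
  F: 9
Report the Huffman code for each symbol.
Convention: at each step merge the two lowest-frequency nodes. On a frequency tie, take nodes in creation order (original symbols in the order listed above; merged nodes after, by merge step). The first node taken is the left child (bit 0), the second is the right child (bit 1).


Huffman tree construction:
Step 1: Merge C(2) + I(8) = 10
Step 2: Merge F(9) + D(10) = 19
Step 3: Merge (C+I)(10) + (F+D)(19) = 29
Step 4: Merge A(21) + B(29) = 50
Step 5: Merge ((C+I)+(F+D))(29) + (A+B)(50) = 79
Read each symbol's code off the tree from the root (left child = 0, right child = 1).

Codes:
  B: 11 (length 2)
  D: 011 (length 3)
  A: 10 (length 2)
  C: 000 (length 3)
  I: 001 (length 3)
  F: 010 (length 3)
Average code length: 187/79 = 2.3671 bits/symbol


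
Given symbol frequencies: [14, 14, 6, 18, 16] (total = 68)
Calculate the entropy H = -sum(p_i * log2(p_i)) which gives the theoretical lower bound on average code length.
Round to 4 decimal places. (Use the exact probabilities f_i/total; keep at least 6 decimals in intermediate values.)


Per-symbol terms -p_i * log2(p_i) with p_i = f_i/68:
  p = 14/68 = 0.205882: log2(p) = -2.280108, -p*log2(p) = 0.469434
  p = 14/68 = 0.205882: log2(p) = -2.280108, -p*log2(p) = 0.469434
  p = 6/68 = 0.088235: log2(p) = -3.502500, -p*log2(p) = 0.309044
  p = 18/68 = 0.264706: log2(p) = -1.917538, -p*log2(p) = 0.507584
  p = 16/68 = 0.235294: log2(p) = -2.087463, -p*log2(p) = 0.491168
H = 0.469434 + 0.469434 + 0.309044 + 0.507584 + 0.491168 = 2.246664

H = 2.2467 bits/symbol


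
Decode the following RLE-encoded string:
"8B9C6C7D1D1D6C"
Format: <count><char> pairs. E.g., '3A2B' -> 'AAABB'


Expanding each <count><char> pair:
  8B -> 'BBBBBBBB'
  9C -> 'CCCCCCCCC'
  6C -> 'CCCCCC'
  7D -> 'DDDDDDD'
  1D -> 'D'
  1D -> 'D'
  6C -> 'CCCCCC'

Decoded = BBBBBBBBCCCCCCCCCCCCCCCDDDDDDDDDCCCCCC


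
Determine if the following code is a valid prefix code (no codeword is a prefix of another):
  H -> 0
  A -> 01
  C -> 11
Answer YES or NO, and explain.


Checking each pair (does one codeword prefix another?):
  H='0' vs A='01': prefix -- VIOLATION

NO -- this is NOT a valid prefix code. H (0) is a prefix of A (01).


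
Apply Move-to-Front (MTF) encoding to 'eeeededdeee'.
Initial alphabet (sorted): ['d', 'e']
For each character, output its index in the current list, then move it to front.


MTF encoding:
'e': index 1 in ['d', 'e'] -> ['e', 'd']
'e': index 0 in ['e', 'd'] -> ['e', 'd']
'e': index 0 in ['e', 'd'] -> ['e', 'd']
'e': index 0 in ['e', 'd'] -> ['e', 'd']
'd': index 1 in ['e', 'd'] -> ['d', 'e']
'e': index 1 in ['d', 'e'] -> ['e', 'd']
'd': index 1 in ['e', 'd'] -> ['d', 'e']
'd': index 0 in ['d', 'e'] -> ['d', 'e']
'e': index 1 in ['d', 'e'] -> ['e', 'd']
'e': index 0 in ['e', 'd'] -> ['e', 'd']
'e': index 0 in ['e', 'd'] -> ['e', 'd']


Output: [1, 0, 0, 0, 1, 1, 1, 0, 1, 0, 0]


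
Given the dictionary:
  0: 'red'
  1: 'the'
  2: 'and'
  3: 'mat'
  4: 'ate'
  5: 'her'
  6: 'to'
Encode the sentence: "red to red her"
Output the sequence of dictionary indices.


Look up each word in the dictionary:
  'red' -> 0
  'to' -> 6
  'red' -> 0
  'her' -> 5

Encoded: [0, 6, 0, 5]


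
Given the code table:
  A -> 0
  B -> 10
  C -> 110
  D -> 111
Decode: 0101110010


Decoding:
0 -> A
10 -> B
111 -> D
0 -> A
0 -> A
10 -> B


Result: ABDAAB


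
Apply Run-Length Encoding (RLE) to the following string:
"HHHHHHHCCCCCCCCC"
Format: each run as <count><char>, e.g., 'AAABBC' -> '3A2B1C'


Scanning runs left to right:
  i=0: run of 'H' x 7 -> '7H'
  i=7: run of 'C' x 9 -> '9C'

RLE = 7H9C


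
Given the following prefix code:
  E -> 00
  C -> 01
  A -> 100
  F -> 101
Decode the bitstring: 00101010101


Decoding step by step:
Bits 00 -> E
Bits 101 -> F
Bits 01 -> C
Bits 01 -> C
Bits 01 -> C


Decoded message: EFCCC


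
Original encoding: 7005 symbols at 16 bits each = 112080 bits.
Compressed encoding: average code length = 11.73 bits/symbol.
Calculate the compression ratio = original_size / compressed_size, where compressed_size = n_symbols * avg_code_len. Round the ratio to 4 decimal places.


original_size = n_symbols * orig_bits = 7005 * 16 = 112080 bits
compressed_size = n_symbols * avg_code_len = 7005 * 11.73 = 82168.65 bits
ratio = original_size / compressed_size = 112080 / 82168.65 = 1.364

Compression ratio = 1.364


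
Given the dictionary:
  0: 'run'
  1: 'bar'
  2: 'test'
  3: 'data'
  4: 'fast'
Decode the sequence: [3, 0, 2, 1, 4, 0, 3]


Look up each index in the dictionary:
  3 -> 'data'
  0 -> 'run'
  2 -> 'test'
  1 -> 'bar'
  4 -> 'fast'
  0 -> 'run'
  3 -> 'data'

Decoded: "data run test bar fast run data"


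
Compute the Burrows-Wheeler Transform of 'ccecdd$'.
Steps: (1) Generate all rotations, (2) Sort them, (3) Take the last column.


Rotations (sorted):
  0: $ccecdd -> last char: d
  1: ccecdd$ -> last char: $
  2: cdd$cce -> last char: e
  3: cecdd$c -> last char: c
  4: d$ccecd -> last char: d
  5: dd$ccec -> last char: c
  6: ecdd$cc -> last char: c


BWT = d$ecdcc


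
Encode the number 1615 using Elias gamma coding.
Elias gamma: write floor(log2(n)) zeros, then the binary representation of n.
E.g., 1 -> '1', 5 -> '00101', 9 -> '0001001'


num_bits = floor(log2(1615)) + 1 = 11
leading_zeros = num_bits - 1 = 10
binary(1615) = 11001001111

Elias gamma(1615) = '0000000000' + '11001001111' = 000000000011001001111 (21 bits)


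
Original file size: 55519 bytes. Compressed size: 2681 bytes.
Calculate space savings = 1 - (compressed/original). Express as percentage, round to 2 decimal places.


ratio = compressed/original = 2681/55519 = 0.04829
savings = 1 - ratio = 1 - 0.04829 = 0.95171
as a percentage: 0.95171 * 100 = 95.17%

Space savings = 1 - 2681/55519 = 95.17%


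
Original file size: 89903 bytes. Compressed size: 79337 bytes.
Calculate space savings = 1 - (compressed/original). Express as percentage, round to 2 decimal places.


ratio = compressed/original = 79337/89903 = 0.882473
savings = 1 - ratio = 1 - 0.882473 = 0.117527
as a percentage: 0.117527 * 100 = 11.75%

Space savings = 1 - 79337/89903 = 11.75%


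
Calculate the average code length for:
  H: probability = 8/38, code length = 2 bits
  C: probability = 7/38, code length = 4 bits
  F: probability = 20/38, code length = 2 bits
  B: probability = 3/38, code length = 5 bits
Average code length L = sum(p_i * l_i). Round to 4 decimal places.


Weighted contributions p_i * l_i:
  H: (8/38) * 2 = 16/38
  C: (7/38) * 4 = 28/38
  F: (20/38) * 2 = 40/38
  B: (3/38) * 5 = 15/38
Sum = (16 + 28 + 40 + 15)/38 = 99/38

L = 99/38 = 2.6053 bits/symbol


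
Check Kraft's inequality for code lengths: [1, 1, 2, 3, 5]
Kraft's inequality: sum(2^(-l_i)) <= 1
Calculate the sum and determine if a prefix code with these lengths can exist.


Sum = 2^(-1) + 2^(-1) + 2^(-2) + 2^(-3) + 2^(-5)
    = 0.5 + 0.5 + 0.25 + 0.125 + 0.03125
    = 45/32 = 1.40625
Since 1.40625 > 1, Kraft's inequality is NOT satisfied.
A prefix code with these lengths CANNOT exist.

Kraft sum = 1.40625. Not satisfied.


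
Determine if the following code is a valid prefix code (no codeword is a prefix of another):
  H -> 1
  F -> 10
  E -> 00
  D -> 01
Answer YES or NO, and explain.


Checking each pair (does one codeword prefix another?):
  H='1' vs F='10': prefix -- VIOLATION

NO -- this is NOT a valid prefix code. H (1) is a prefix of F (10).


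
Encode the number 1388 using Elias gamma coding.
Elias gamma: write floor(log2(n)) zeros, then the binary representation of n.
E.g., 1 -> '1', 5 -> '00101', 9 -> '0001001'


num_bits = floor(log2(1388)) + 1 = 11
leading_zeros = num_bits - 1 = 10
binary(1388) = 10101101100

Elias gamma(1388) = '0000000000' + '10101101100' = 000000000010101101100 (21 bits)


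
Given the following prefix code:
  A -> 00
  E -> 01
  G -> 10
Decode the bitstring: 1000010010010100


Decoding step by step:
Bits 10 -> G
Bits 00 -> A
Bits 01 -> E
Bits 00 -> A
Bits 10 -> G
Bits 01 -> E
Bits 01 -> E
Bits 00 -> A


Decoded message: GAEAGEEA


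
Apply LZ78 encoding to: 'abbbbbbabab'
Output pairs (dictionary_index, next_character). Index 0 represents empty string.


LZ78 encoding steps:
Dictionary: {0: ''}
Step 1: w='' (idx 0), next='a' -> output (0, 'a'), add 'a' as idx 1
Step 2: w='' (idx 0), next='b' -> output (0, 'b'), add 'b' as idx 2
Step 3: w='b' (idx 2), next='b' -> output (2, 'b'), add 'bb' as idx 3
Step 4: w='bb' (idx 3), next='b' -> output (3, 'b'), add 'bbb' as idx 4
Step 5: w='a' (idx 1), next='b' -> output (1, 'b'), add 'ab' as idx 5
Step 6: w='ab' (idx 5), end of input -> output (5, '')


Encoded: [(0, 'a'), (0, 'b'), (2, 'b'), (3, 'b'), (1, 'b'), (5, '')]


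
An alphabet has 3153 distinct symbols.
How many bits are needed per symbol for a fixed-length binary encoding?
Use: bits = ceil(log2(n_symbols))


log2(3153) = 11.6225
Bracket: 2^11 = 2048 < 3153 <= 2^12 = 4096
So ceil(log2(3153)) = 12

bits = ceil(log2(3153)) = ceil(11.6225) = 12 bits


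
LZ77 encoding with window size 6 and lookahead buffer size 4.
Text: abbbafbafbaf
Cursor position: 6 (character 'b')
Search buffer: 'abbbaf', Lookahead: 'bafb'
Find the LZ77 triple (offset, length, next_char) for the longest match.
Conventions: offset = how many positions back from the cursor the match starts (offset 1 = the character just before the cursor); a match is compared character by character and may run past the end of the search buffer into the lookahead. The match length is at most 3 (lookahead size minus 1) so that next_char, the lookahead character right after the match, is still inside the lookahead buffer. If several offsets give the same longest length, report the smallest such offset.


Try each offset into the search buffer:
  offset=1 (pos 5, char 'f'): match length 0
  offset=2 (pos 4, char 'a'): match length 0
  offset=3 (pos 3, char 'b'): match length 3
  offset=4 (pos 2, char 'b'): match length 1
  offset=5 (pos 1, char 'b'): match length 1
  offset=6 (pos 0, char 'a'): match length 0
Longest match has length 3 at offset 3.
next_char = character at position 6 + 3 = 9 -> 'b'

Best match: offset=3, length=3 (matching 'baf' starting at position 3)
LZ77 triple: (3, 3, 'b')


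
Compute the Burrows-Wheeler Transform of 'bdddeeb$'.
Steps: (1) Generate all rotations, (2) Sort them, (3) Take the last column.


Rotations (sorted):
  0: $bdddeeb -> last char: b
  1: b$bdddee -> last char: e
  2: bdddeeb$ -> last char: $
  3: dddeeb$b -> last char: b
  4: ddeeb$bd -> last char: d
  5: deeb$bdd -> last char: d
  6: eb$bddde -> last char: e
  7: eeb$bddd -> last char: d


BWT = be$bdded


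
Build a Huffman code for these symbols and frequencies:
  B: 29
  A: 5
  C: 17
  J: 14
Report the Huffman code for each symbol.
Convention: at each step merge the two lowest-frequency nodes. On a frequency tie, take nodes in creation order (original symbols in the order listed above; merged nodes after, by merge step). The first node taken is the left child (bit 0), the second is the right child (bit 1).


Huffman tree construction:
Step 1: Merge A(5) + J(14) = 19
Step 2: Merge C(17) + (A+J)(19) = 36
Step 3: Merge B(29) + (C+(A+J))(36) = 65
Read each symbol's code off the tree from the root (left child = 0, right child = 1).

Codes:
  B: 0 (length 1)
  A: 110 (length 3)
  C: 10 (length 2)
  J: 111 (length 3)
Average code length: 120/65 = 1.8462 bits/symbol


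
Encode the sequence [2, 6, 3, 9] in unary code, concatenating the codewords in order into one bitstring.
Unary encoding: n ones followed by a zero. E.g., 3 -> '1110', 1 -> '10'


Encode each number as n ones followed by a terminating 0:
  2 -> 110 (3 bits)
  6 -> 1111110 (7 bits)
  3 -> 1110 (4 bits)
  9 -> 1111111110 (10 bits)
Total length = 3 + 7 + 4 + 10 = 24 bits.

Unary([2, 6, 3, 9]) = 110111111011101111111110 (24 bits)


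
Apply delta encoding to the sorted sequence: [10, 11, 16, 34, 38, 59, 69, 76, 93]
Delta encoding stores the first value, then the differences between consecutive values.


First value: 10
Deltas:
  11 - 10 = 1
  16 - 11 = 5
  34 - 16 = 18
  38 - 34 = 4
  59 - 38 = 21
  69 - 59 = 10
  76 - 69 = 7
  93 - 76 = 17


Delta encoded: [10, 1, 5, 18, 4, 21, 10, 7, 17]


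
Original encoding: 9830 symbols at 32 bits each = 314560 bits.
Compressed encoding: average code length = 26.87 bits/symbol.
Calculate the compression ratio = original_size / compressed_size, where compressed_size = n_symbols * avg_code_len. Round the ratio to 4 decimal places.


original_size = n_symbols * orig_bits = 9830 * 32 = 314560 bits
compressed_size = n_symbols * avg_code_len = 9830 * 26.87 = 264132.1 bits
ratio = original_size / compressed_size = 314560 / 264132.1 = 1.1909

Compression ratio = 1.1909


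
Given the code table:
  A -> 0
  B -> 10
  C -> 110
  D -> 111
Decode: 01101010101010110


Decoding:
0 -> A
110 -> C
10 -> B
10 -> B
10 -> B
10 -> B
10 -> B
110 -> C


Result: ACBBBBBC


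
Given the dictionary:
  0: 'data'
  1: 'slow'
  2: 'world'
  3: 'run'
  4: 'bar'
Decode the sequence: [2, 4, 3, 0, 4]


Look up each index in the dictionary:
  2 -> 'world'
  4 -> 'bar'
  3 -> 'run'
  0 -> 'data'
  4 -> 'bar'

Decoded: "world bar run data bar"


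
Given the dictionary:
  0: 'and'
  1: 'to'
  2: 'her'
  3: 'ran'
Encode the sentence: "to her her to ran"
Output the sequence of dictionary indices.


Look up each word in the dictionary:
  'to' -> 1
  'her' -> 2
  'her' -> 2
  'to' -> 1
  'ran' -> 3

Encoded: [1, 2, 2, 1, 3]


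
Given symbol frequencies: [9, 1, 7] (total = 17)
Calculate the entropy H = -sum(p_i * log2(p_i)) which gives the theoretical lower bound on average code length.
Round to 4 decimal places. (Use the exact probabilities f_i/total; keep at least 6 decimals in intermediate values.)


Per-symbol terms -p_i * log2(p_i) with p_i = f_i/17:
  p = 9/17 = 0.529412: log2(p) = -0.917538, -p*log2(p) = 0.485755
  p = 1/17 = 0.058824: log2(p) = -4.087463, -p*log2(p) = 0.240439
  p = 7/17 = 0.411765: log2(p) = -1.280108, -p*log2(p) = 0.527103
H = 0.485755 + 0.240439 + 0.527103 = 1.253297

H = 1.2533 bits/symbol


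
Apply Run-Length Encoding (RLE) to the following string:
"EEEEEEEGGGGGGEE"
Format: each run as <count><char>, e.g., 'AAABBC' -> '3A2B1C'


Scanning runs left to right:
  i=0: run of 'E' x 7 -> '7E'
  i=7: run of 'G' x 6 -> '6G'
  i=13: run of 'E' x 2 -> '2E'

RLE = 7E6G2E


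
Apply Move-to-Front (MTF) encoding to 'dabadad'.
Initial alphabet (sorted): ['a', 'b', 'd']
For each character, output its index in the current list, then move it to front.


MTF encoding:
'd': index 2 in ['a', 'b', 'd'] -> ['d', 'a', 'b']
'a': index 1 in ['d', 'a', 'b'] -> ['a', 'd', 'b']
'b': index 2 in ['a', 'd', 'b'] -> ['b', 'a', 'd']
'a': index 1 in ['b', 'a', 'd'] -> ['a', 'b', 'd']
'd': index 2 in ['a', 'b', 'd'] -> ['d', 'a', 'b']
'a': index 1 in ['d', 'a', 'b'] -> ['a', 'd', 'b']
'd': index 1 in ['a', 'd', 'b'] -> ['d', 'a', 'b']


Output: [2, 1, 2, 1, 2, 1, 1]


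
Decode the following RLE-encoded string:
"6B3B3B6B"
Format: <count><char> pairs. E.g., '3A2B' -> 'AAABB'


Expanding each <count><char> pair:
  6B -> 'BBBBBB'
  3B -> 'BBB'
  3B -> 'BBB'
  6B -> 'BBBBBB'

Decoded = BBBBBBBBBBBBBBBBBB


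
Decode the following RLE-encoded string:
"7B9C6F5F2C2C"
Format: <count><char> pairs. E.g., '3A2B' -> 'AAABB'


Expanding each <count><char> pair:
  7B -> 'BBBBBBB'
  9C -> 'CCCCCCCCC'
  6F -> 'FFFFFF'
  5F -> 'FFFFF'
  2C -> 'CC'
  2C -> 'CC'

Decoded = BBBBBBBCCCCCCCCCFFFFFFFFFFFCCCC


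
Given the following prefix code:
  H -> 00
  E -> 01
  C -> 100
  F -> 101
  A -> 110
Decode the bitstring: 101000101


Decoding step by step:
Bits 101 -> F
Bits 00 -> H
Bits 01 -> E
Bits 01 -> E


Decoded message: FHEE


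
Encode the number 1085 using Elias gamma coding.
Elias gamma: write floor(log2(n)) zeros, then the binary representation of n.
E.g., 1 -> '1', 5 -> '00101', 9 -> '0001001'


num_bits = floor(log2(1085)) + 1 = 11
leading_zeros = num_bits - 1 = 10
binary(1085) = 10000111101

Elias gamma(1085) = '0000000000' + '10000111101' = 000000000010000111101 (21 bits)


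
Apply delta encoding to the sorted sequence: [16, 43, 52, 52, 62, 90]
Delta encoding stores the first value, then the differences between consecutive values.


First value: 16
Deltas:
  43 - 16 = 27
  52 - 43 = 9
  52 - 52 = 0
  62 - 52 = 10
  90 - 62 = 28


Delta encoded: [16, 27, 9, 0, 10, 28]


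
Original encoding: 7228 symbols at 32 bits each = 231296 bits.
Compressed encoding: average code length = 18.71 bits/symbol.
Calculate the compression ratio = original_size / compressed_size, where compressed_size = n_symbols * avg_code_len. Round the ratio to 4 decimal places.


original_size = n_symbols * orig_bits = 7228 * 32 = 231296 bits
compressed_size = n_symbols * avg_code_len = 7228 * 18.71 = 135235.88 bits
ratio = original_size / compressed_size = 231296 / 135235.88 = 1.7103

Compression ratio = 1.7103


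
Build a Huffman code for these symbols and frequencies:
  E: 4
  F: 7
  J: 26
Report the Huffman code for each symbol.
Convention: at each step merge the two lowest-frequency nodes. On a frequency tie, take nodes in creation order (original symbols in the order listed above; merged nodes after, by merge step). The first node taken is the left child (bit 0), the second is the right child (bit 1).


Huffman tree construction:
Step 1: Merge E(4) + F(7) = 11
Step 2: Merge (E+F)(11) + J(26) = 37
Read each symbol's code off the tree from the root (left child = 0, right child = 1).

Codes:
  E: 00 (length 2)
  F: 01 (length 2)
  J: 1 (length 1)
Average code length: 48/37 = 1.2973 bits/symbol


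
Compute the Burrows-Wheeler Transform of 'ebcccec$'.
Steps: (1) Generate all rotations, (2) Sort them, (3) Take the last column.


Rotations (sorted):
  0: $ebcccec -> last char: c
  1: bcccec$e -> last char: e
  2: c$ebccce -> last char: e
  3: cccec$eb -> last char: b
  4: ccec$ebc -> last char: c
  5: cec$ebcc -> last char: c
  6: ebcccec$ -> last char: $
  7: ec$ebccc -> last char: c


BWT = ceebcc$c


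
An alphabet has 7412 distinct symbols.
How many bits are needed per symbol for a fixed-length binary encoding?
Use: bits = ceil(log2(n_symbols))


log2(7412) = 12.8556
Bracket: 2^12 = 4096 < 7412 <= 2^13 = 8192
So ceil(log2(7412)) = 13

bits = ceil(log2(7412)) = ceil(12.8556) = 13 bits


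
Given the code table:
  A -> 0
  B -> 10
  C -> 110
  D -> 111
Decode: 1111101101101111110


Decoding:
111 -> D
110 -> C
110 -> C
110 -> C
111 -> D
111 -> D
0 -> A


Result: DCCCDDA


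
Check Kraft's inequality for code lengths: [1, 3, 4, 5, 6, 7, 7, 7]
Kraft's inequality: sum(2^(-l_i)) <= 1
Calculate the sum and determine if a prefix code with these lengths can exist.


Sum = 2^(-1) + 2^(-3) + 2^(-4) + 2^(-5) + 2^(-6) + 2^(-7) + 2^(-7) + 2^(-7)
    = 0.5 + 0.125 + 0.0625 + 0.03125 + 0.015625 + 0.0078125 + 0.0078125 + 0.0078125
    = 97/128 = 0.7578125
Since 0.7578125 <= 1, Kraft's inequality IS satisfied.
A prefix code with these lengths CAN exist.

Kraft sum = 0.7578125. Satisfied.


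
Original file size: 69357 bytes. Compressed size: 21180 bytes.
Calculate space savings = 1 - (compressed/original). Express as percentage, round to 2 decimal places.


ratio = compressed/original = 21180/69357 = 0.305377
savings = 1 - ratio = 1 - 0.305377 = 0.694623
as a percentage: 0.694623 * 100 = 69.46%

Space savings = 1 - 21180/69357 = 69.46%


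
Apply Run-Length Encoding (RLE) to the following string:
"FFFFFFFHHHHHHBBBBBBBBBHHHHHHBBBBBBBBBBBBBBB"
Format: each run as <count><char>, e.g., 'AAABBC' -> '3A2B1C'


Scanning runs left to right:
  i=0: run of 'F' x 7 -> '7F'
  i=7: run of 'H' x 6 -> '6H'
  i=13: run of 'B' x 9 -> '9B'
  i=22: run of 'H' x 6 -> '6H'
  i=28: run of 'B' x 15 -> '15B'

RLE = 7F6H9B6H15B


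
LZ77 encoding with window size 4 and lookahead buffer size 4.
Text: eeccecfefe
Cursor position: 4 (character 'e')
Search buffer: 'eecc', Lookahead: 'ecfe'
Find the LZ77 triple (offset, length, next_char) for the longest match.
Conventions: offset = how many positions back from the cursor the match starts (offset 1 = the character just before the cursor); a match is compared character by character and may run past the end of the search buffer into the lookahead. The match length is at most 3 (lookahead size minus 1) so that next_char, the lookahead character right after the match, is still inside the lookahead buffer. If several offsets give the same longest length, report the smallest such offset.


Try each offset into the search buffer:
  offset=1 (pos 3, char 'c'): match length 0
  offset=2 (pos 2, char 'c'): match length 0
  offset=3 (pos 1, char 'e'): match length 2
  offset=4 (pos 0, char 'e'): match length 1
Longest match has length 2 at offset 3.
next_char = character at position 4 + 2 = 6 -> 'f'

Best match: offset=3, length=2 (matching 'ec' starting at position 1)
LZ77 triple: (3, 2, 'f')


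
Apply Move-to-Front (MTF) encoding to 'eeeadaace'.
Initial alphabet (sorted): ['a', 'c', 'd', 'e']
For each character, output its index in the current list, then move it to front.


MTF encoding:
'e': index 3 in ['a', 'c', 'd', 'e'] -> ['e', 'a', 'c', 'd']
'e': index 0 in ['e', 'a', 'c', 'd'] -> ['e', 'a', 'c', 'd']
'e': index 0 in ['e', 'a', 'c', 'd'] -> ['e', 'a', 'c', 'd']
'a': index 1 in ['e', 'a', 'c', 'd'] -> ['a', 'e', 'c', 'd']
'd': index 3 in ['a', 'e', 'c', 'd'] -> ['d', 'a', 'e', 'c']
'a': index 1 in ['d', 'a', 'e', 'c'] -> ['a', 'd', 'e', 'c']
'a': index 0 in ['a', 'd', 'e', 'c'] -> ['a', 'd', 'e', 'c']
'c': index 3 in ['a', 'd', 'e', 'c'] -> ['c', 'a', 'd', 'e']
'e': index 3 in ['c', 'a', 'd', 'e'] -> ['e', 'c', 'a', 'd']


Output: [3, 0, 0, 1, 3, 1, 0, 3, 3]


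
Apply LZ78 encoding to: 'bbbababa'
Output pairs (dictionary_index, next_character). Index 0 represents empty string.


LZ78 encoding steps:
Dictionary: {0: ''}
Step 1: w='' (idx 0), next='b' -> output (0, 'b'), add 'b' as idx 1
Step 2: w='b' (idx 1), next='b' -> output (1, 'b'), add 'bb' as idx 2
Step 3: w='' (idx 0), next='a' -> output (0, 'a'), add 'a' as idx 3
Step 4: w='b' (idx 1), next='a' -> output (1, 'a'), add 'ba' as idx 4
Step 5: w='ba' (idx 4), end of input -> output (4, '')


Encoded: [(0, 'b'), (1, 'b'), (0, 'a'), (1, 'a'), (4, '')]


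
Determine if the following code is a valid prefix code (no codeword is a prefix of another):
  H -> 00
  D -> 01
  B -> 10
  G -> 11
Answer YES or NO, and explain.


Checking each pair (does one codeword prefix another?):
  H='00' vs D='01': no prefix
  H='00' vs B='10': no prefix
  H='00' vs G='11': no prefix
  D='01' vs H='00': no prefix
  D='01' vs B='10': no prefix
  D='01' vs G='11': no prefix
  B='10' vs H='00': no prefix
  B='10' vs D='01': no prefix
  B='10' vs G='11': no prefix
  G='11' vs H='00': no prefix
  G='11' vs D='01': no prefix
  G='11' vs B='10': no prefix
No violation found over all pairs.

YES -- this is a valid prefix code. No codeword is a prefix of any other codeword.


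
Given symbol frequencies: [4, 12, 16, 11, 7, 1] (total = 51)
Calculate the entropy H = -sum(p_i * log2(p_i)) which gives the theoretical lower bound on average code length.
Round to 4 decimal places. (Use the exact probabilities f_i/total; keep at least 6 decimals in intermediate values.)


Per-symbol terms -p_i * log2(p_i) with p_i = f_i/51:
  p = 4/51 = 0.078431: log2(p) = -3.672425, -p*log2(p) = 0.288033
  p = 12/51 = 0.235294: log2(p) = -2.087463, -p*log2(p) = 0.491168
  p = 16/51 = 0.313725: log2(p) = -1.672425, -p*log2(p) = 0.524682
  p = 11/51 = 0.215686: log2(p) = -2.212994, -p*log2(p) = 0.477312
  p = 7/51 = 0.137255: log2(p) = -2.865070, -p*log2(p) = 0.393245
  p = 1/51 = 0.019608: log2(p) = -5.672425, -p*log2(p) = 0.111224
H = 0.288033 + 0.491168 + 0.524682 + 0.477312 + 0.393245 + 0.111224 = 2.285664

H = 2.2857 bits/symbol


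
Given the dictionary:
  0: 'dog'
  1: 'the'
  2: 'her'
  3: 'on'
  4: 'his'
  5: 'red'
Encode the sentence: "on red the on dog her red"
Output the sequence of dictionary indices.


Look up each word in the dictionary:
  'on' -> 3
  'red' -> 5
  'the' -> 1
  'on' -> 3
  'dog' -> 0
  'her' -> 2
  'red' -> 5

Encoded: [3, 5, 1, 3, 0, 2, 5]


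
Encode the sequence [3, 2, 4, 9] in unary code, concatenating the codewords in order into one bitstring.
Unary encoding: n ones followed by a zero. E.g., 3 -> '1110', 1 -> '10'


Encode each number as n ones followed by a terminating 0:
  3 -> 1110 (4 bits)
  2 -> 110 (3 bits)
  4 -> 11110 (5 bits)
  9 -> 1111111110 (10 bits)
Total length = 4 + 3 + 5 + 10 = 22 bits.

Unary([3, 2, 4, 9]) = 1110110111101111111110 (22 bits)


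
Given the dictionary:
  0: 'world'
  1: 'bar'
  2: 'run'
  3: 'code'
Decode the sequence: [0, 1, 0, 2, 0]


Look up each index in the dictionary:
  0 -> 'world'
  1 -> 'bar'
  0 -> 'world'
  2 -> 'run'
  0 -> 'world'

Decoded: "world bar world run world"


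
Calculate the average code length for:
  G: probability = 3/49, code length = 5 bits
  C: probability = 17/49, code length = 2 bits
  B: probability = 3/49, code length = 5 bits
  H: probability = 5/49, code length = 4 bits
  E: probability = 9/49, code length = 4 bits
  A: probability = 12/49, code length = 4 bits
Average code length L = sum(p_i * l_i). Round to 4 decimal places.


Weighted contributions p_i * l_i:
  G: (3/49) * 5 = 15/49
  C: (17/49) * 2 = 34/49
  B: (3/49) * 5 = 15/49
  H: (5/49) * 4 = 20/49
  E: (9/49) * 4 = 36/49
  A: (12/49) * 4 = 48/49
Sum = (15 + 34 + 15 + 20 + 36 + 48)/49 = 168/49

L = 168/49 = 3.4286 bits/symbol


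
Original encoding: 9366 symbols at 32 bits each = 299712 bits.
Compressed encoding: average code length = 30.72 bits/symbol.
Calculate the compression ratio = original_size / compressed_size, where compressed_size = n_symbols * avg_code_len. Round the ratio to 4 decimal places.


original_size = n_symbols * orig_bits = 9366 * 32 = 299712 bits
compressed_size = n_symbols * avg_code_len = 9366 * 30.72 = 287723.52 bits
ratio = original_size / compressed_size = 299712 / 287723.52 = 1.0417

Compression ratio = 1.0417


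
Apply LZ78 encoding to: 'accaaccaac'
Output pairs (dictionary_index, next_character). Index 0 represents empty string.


LZ78 encoding steps:
Dictionary: {0: ''}
Step 1: w='' (idx 0), next='a' -> output (0, 'a'), add 'a' as idx 1
Step 2: w='' (idx 0), next='c' -> output (0, 'c'), add 'c' as idx 2
Step 3: w='c' (idx 2), next='a' -> output (2, 'a'), add 'ca' as idx 3
Step 4: w='a' (idx 1), next='c' -> output (1, 'c'), add 'ac' as idx 4
Step 5: w='ca' (idx 3), next='a' -> output (3, 'a'), add 'caa' as idx 5
Step 6: w='c' (idx 2), end of input -> output (2, '')


Encoded: [(0, 'a'), (0, 'c'), (2, 'a'), (1, 'c'), (3, 'a'), (2, '')]


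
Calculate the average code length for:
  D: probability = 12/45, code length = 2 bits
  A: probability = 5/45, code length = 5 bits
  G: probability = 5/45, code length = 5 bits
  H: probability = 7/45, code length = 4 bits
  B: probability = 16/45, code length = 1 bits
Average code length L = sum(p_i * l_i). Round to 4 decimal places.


Weighted contributions p_i * l_i:
  D: (12/45) * 2 = 24/45
  A: (5/45) * 5 = 25/45
  G: (5/45) * 5 = 25/45
  H: (7/45) * 4 = 28/45
  B: (16/45) * 1 = 16/45
Sum = (24 + 25 + 25 + 28 + 16)/45 = 118/45

L = 118/45 = 2.6222 bits/symbol


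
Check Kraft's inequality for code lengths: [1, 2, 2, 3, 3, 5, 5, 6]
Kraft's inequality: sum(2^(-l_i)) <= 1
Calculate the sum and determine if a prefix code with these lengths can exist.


Sum = 2^(-1) + 2^(-2) + 2^(-2) + 2^(-3) + 2^(-3) + 2^(-5) + 2^(-5) + 2^(-6)
    = 0.5 + 0.25 + 0.25 + 0.125 + 0.125 + 0.03125 + 0.03125 + 0.015625
    = 85/64 = 1.328125
Since 1.328125 > 1, Kraft's inequality is NOT satisfied.
A prefix code with these lengths CANNOT exist.

Kraft sum = 1.328125. Not satisfied.


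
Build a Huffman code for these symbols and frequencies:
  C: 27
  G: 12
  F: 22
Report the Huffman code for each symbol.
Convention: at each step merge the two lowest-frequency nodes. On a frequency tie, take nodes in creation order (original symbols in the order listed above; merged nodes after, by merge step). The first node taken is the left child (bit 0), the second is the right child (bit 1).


Huffman tree construction:
Step 1: Merge G(12) + F(22) = 34
Step 2: Merge C(27) + (G+F)(34) = 61
Read each symbol's code off the tree from the root (left child = 0, right child = 1).

Codes:
  C: 0 (length 1)
  G: 10 (length 2)
  F: 11 (length 2)
Average code length: 95/61 = 1.5574 bits/symbol


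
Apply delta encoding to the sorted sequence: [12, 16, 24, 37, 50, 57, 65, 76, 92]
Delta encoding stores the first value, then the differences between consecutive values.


First value: 12
Deltas:
  16 - 12 = 4
  24 - 16 = 8
  37 - 24 = 13
  50 - 37 = 13
  57 - 50 = 7
  65 - 57 = 8
  76 - 65 = 11
  92 - 76 = 16


Delta encoded: [12, 4, 8, 13, 13, 7, 8, 11, 16]


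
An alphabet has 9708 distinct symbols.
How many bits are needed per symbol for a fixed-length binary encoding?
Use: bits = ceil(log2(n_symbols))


log2(9708) = 13.245
Bracket: 2^13 = 8192 < 9708 <= 2^14 = 16384
So ceil(log2(9708)) = 14

bits = ceil(log2(9708)) = ceil(13.245) = 14 bits


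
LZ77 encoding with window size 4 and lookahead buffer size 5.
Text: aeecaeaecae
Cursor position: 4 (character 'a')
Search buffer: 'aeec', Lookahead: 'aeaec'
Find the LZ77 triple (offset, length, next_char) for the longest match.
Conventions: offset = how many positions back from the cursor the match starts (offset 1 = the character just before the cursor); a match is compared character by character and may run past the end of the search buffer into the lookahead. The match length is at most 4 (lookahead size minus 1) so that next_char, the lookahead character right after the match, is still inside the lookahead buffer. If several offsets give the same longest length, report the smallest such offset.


Try each offset into the search buffer:
  offset=1 (pos 3, char 'c'): match length 0
  offset=2 (pos 2, char 'e'): match length 0
  offset=3 (pos 1, char 'e'): match length 0
  offset=4 (pos 0, char 'a'): match length 2
Longest match has length 2 at offset 4.
next_char = character at position 4 + 2 = 6 -> 'a'

Best match: offset=4, length=2 (matching 'ae' starting at position 0)
LZ77 triple: (4, 2, 'a')


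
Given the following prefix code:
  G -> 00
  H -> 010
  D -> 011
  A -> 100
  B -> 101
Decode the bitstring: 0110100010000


Decoding step by step:
Bits 011 -> D
Bits 010 -> H
Bits 00 -> G
Bits 100 -> A
Bits 00 -> G


Decoded message: DHGAG


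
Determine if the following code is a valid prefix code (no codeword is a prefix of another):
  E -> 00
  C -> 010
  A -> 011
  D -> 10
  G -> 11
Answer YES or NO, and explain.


Checking each pair (does one codeword prefix another?):
  E='00' vs C='010': no prefix
  E='00' vs A='011': no prefix
  E='00' vs D='10': no prefix
  E='00' vs G='11': no prefix
  C='010' vs E='00': no prefix
  C='010' vs A='011': no prefix
  C='010' vs D='10': no prefix
  C='010' vs G='11': no prefix
  A='011' vs E='00': no prefix
  A='011' vs C='010': no prefix
  A='011' vs D='10': no prefix
  A='011' vs G='11': no prefix
  D='10' vs E='00': no prefix
  D='10' vs C='010': no prefix
  D='10' vs A='011': no prefix
  D='10' vs G='11': no prefix
  G='11' vs E='00': no prefix
  G='11' vs C='010': no prefix
  G='11' vs A='011': no prefix
  G='11' vs D='10': no prefix
No violation found over all pairs.

YES -- this is a valid prefix code. No codeword is a prefix of any other codeword.


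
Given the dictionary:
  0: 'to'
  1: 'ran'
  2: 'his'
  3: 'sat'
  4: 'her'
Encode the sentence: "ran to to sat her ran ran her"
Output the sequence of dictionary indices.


Look up each word in the dictionary:
  'ran' -> 1
  'to' -> 0
  'to' -> 0
  'sat' -> 3
  'her' -> 4
  'ran' -> 1
  'ran' -> 1
  'her' -> 4

Encoded: [1, 0, 0, 3, 4, 1, 1, 4]


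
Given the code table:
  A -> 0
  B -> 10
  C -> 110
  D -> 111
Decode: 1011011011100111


Decoding:
10 -> B
110 -> C
110 -> C
111 -> D
0 -> A
0 -> A
111 -> D


Result: BCCDAAD


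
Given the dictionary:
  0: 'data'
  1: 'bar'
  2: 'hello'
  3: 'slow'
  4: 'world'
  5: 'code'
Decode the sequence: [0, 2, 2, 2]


Look up each index in the dictionary:
  0 -> 'data'
  2 -> 'hello'
  2 -> 'hello'
  2 -> 'hello'

Decoded: "data hello hello hello"


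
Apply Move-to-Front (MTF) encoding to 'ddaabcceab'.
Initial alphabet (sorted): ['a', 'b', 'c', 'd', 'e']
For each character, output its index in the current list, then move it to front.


MTF encoding:
'd': index 3 in ['a', 'b', 'c', 'd', 'e'] -> ['d', 'a', 'b', 'c', 'e']
'd': index 0 in ['d', 'a', 'b', 'c', 'e'] -> ['d', 'a', 'b', 'c', 'e']
'a': index 1 in ['d', 'a', 'b', 'c', 'e'] -> ['a', 'd', 'b', 'c', 'e']
'a': index 0 in ['a', 'd', 'b', 'c', 'e'] -> ['a', 'd', 'b', 'c', 'e']
'b': index 2 in ['a', 'd', 'b', 'c', 'e'] -> ['b', 'a', 'd', 'c', 'e']
'c': index 3 in ['b', 'a', 'd', 'c', 'e'] -> ['c', 'b', 'a', 'd', 'e']
'c': index 0 in ['c', 'b', 'a', 'd', 'e'] -> ['c', 'b', 'a', 'd', 'e']
'e': index 4 in ['c', 'b', 'a', 'd', 'e'] -> ['e', 'c', 'b', 'a', 'd']
'a': index 3 in ['e', 'c', 'b', 'a', 'd'] -> ['a', 'e', 'c', 'b', 'd']
'b': index 3 in ['a', 'e', 'c', 'b', 'd'] -> ['b', 'a', 'e', 'c', 'd']


Output: [3, 0, 1, 0, 2, 3, 0, 4, 3, 3]


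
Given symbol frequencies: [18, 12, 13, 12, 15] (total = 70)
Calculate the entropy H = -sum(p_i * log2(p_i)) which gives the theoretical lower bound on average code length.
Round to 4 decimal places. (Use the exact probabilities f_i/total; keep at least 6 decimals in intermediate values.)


Per-symbol terms -p_i * log2(p_i) with p_i = f_i/70:
  p = 18/70 = 0.257143: log2(p) = -1.959358, -p*log2(p) = 0.503835
  p = 12/70 = 0.171429: log2(p) = -2.544321, -p*log2(p) = 0.436169
  p = 13/70 = 0.185714: log2(p) = -2.428843, -p*log2(p) = 0.451071
  p = 12/70 = 0.171429: log2(p) = -2.544321, -p*log2(p) = 0.436169
  p = 15/70 = 0.214286: log2(p) = -2.222392, -p*log2(p) = 0.476227
H = 0.503835 + 0.436169 + 0.451071 + 0.436169 + 0.476227 = 2.303471

H = 2.3035 bits/symbol


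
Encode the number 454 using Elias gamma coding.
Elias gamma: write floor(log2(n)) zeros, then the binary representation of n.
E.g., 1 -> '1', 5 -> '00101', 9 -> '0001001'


num_bits = floor(log2(454)) + 1 = 9
leading_zeros = num_bits - 1 = 8
binary(454) = 111000110

Elias gamma(454) = '00000000' + '111000110' = 00000000111000110 (17 bits)


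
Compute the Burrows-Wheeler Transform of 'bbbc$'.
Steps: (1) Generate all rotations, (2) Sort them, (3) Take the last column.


Rotations (sorted):
  0: $bbbc -> last char: c
  1: bbbc$ -> last char: $
  2: bbc$b -> last char: b
  3: bc$bb -> last char: b
  4: c$bbb -> last char: b


BWT = c$bbb


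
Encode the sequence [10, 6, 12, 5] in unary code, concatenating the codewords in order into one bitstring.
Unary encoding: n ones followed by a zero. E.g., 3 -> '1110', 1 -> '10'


Encode each number as n ones followed by a terminating 0:
  10 -> 11111111110 (11 bits)
  6 -> 1111110 (7 bits)
  12 -> 1111111111110 (13 bits)
  5 -> 111110 (6 bits)
Total length = 11 + 7 + 13 + 6 = 37 bits.

Unary([10, 6, 12, 5]) = 1111111111011111101111111111110111110 (37 bits)


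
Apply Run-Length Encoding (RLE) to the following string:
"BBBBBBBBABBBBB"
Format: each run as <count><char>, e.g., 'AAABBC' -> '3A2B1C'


Scanning runs left to right:
  i=0: run of 'B' x 8 -> '8B'
  i=8: run of 'A' x 1 -> '1A'
  i=9: run of 'B' x 5 -> '5B'

RLE = 8B1A5B


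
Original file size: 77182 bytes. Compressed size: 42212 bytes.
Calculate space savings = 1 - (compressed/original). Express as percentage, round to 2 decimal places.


ratio = compressed/original = 42212/77182 = 0.546915
savings = 1 - ratio = 1 - 0.546915 = 0.453085
as a percentage: 0.453085 * 100 = 45.31%

Space savings = 1 - 42212/77182 = 45.31%


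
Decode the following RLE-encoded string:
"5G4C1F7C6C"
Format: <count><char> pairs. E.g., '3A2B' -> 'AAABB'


Expanding each <count><char> pair:
  5G -> 'GGGGG'
  4C -> 'CCCC'
  1F -> 'F'
  7C -> 'CCCCCCC'
  6C -> 'CCCCCC'

Decoded = GGGGGCCCCFCCCCCCCCCCCCC


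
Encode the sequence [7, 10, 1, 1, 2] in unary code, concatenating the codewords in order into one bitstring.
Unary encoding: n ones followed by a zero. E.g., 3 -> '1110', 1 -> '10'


Encode each number as n ones followed by a terminating 0:
  7 -> 11111110 (8 bits)
  10 -> 11111111110 (11 bits)
  1 -> 10 (2 bits)
  1 -> 10 (2 bits)
  2 -> 110 (3 bits)
Total length = 8 + 11 + 2 + 2 + 3 = 26 bits.

Unary([7, 10, 1, 1, 2]) = 11111110111111111101010110 (26 bits)


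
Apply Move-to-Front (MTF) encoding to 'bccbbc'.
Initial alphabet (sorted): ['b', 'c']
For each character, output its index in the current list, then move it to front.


MTF encoding:
'b': index 0 in ['b', 'c'] -> ['b', 'c']
'c': index 1 in ['b', 'c'] -> ['c', 'b']
'c': index 0 in ['c', 'b'] -> ['c', 'b']
'b': index 1 in ['c', 'b'] -> ['b', 'c']
'b': index 0 in ['b', 'c'] -> ['b', 'c']
'c': index 1 in ['b', 'c'] -> ['c', 'b']


Output: [0, 1, 0, 1, 0, 1]


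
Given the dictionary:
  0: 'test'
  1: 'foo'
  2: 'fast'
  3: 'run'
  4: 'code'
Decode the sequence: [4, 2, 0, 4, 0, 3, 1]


Look up each index in the dictionary:
  4 -> 'code'
  2 -> 'fast'
  0 -> 'test'
  4 -> 'code'
  0 -> 'test'
  3 -> 'run'
  1 -> 'foo'

Decoded: "code fast test code test run foo"


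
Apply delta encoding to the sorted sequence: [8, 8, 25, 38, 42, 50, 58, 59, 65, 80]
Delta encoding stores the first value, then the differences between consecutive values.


First value: 8
Deltas:
  8 - 8 = 0
  25 - 8 = 17
  38 - 25 = 13
  42 - 38 = 4
  50 - 42 = 8
  58 - 50 = 8
  59 - 58 = 1
  65 - 59 = 6
  80 - 65 = 15


Delta encoded: [8, 0, 17, 13, 4, 8, 8, 1, 6, 15]
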